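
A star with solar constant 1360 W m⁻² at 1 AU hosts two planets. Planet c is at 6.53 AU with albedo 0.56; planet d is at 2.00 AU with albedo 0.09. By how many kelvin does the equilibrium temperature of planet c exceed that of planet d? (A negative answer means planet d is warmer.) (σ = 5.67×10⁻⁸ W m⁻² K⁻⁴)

ΔT ≈ -103.5 K

T_eq = [S₀(1−A)/(4σd²)]^(1/4), so T ∝ (1−A)^(1/4) / √d.
T₁ = [1360×0.44/(4×5.67×10⁻⁸×6.53²)]^(1/4) = 88.69 K.
T₂ = [1360×0.91/(4×5.67×10⁻⁸×2.00²)]^(1/4) = 192.18 K.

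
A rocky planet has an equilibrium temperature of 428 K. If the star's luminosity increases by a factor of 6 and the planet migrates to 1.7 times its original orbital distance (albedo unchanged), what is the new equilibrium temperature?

T_eq ≈ 514 K

T_eq ∝ L^(1/4) · d^(−1/2).
T′ = 428 × 6^(1/4) / 1.7^(1/2) = 514 K.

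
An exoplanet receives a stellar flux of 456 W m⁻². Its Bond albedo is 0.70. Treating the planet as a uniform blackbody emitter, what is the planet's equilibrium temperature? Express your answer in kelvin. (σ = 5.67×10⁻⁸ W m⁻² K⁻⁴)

Energy balance: absorbed = emitted ⇒ πR²·S(1−A) = 4πR²·σT_eq⁴, so T_eq⁴ = S(1−A)/(4σ).
T_eq = [456 × 0.30 / (4 × 5.67×10⁻⁸)]^(1/4) = (6.03×10⁸)^(1/4) = 157 K.

T_eq ≈ 157 K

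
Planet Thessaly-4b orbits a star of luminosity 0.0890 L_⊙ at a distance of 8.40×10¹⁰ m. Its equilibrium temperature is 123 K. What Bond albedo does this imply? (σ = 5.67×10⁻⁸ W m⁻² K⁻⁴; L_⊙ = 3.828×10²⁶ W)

L = 0.0890 × 3.828×10²⁶ = 3.41×10²⁵ W.
Flux: S = L/(4πd²) = 3.41×10²⁵/(4π×(8.40×10¹⁰)²) = 384 W m⁻².
From T_eq⁴ = S(1−A)/(4σ): 1−A = 4σT_eq⁴/S.
1−A = 4 × 5.67×10⁻⁸ × (123)⁴ / 384 = 0.135.

A ≈ 0.86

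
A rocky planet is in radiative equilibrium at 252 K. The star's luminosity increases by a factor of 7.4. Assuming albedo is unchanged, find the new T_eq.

T_eq ≈ 416 K

T_eq ∝ L^(1/4) · d^(−1/2).
T′ = 252 × 7.4^(1/4) = 416 K.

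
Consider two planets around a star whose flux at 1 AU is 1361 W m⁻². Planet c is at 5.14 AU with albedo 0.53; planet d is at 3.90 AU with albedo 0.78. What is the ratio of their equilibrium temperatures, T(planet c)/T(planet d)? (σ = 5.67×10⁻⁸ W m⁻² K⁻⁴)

T₁/T₂ ≈ 1.053

T_eq = [S₀(1−A)/(4σd²)]^(1/4), so T ∝ (1−A)^(1/4) / √d.
T₁ = [1361×0.47/(4×5.67×10⁻⁸×5.14²)]^(1/4) = 101.65 K.
T₂ = [1361×0.22/(4×5.67×10⁻⁸×3.90²)]^(1/4) = 96.52 K.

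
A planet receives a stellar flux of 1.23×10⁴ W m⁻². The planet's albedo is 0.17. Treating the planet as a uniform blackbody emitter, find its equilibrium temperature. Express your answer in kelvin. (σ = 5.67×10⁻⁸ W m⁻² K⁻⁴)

T_eq ≈ 461 K

Energy balance: absorbed = emitted ⇒ πR²·S(1−A) = 4πR²·σT_eq⁴, so T_eq⁴ = S(1−A)/(4σ).
T_eq = [1.23×10⁴ × 0.83 / (4 × 5.67×10⁻⁸)]^(1/4) = (4.50×10¹⁰)^(1/4) = 461 K.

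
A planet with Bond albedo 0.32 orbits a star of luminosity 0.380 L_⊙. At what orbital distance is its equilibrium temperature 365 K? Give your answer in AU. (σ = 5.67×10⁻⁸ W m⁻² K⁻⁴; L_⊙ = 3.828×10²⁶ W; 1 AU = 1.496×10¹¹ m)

d ≈ 0.296 AU

L = 0.380 × 3.828×10²⁶ = 1.45×10²⁶ W.
From T_eq⁴ = L(1−A)/(16πσd²): d = √[L(1−A)/(16πσT_eq⁴)].
d = √[1.45×10²⁶ × 0.68 / (16π × 5.67×10⁻⁸ × (365)⁴)] = 4.42×10¹⁰ m = 0.296 AU.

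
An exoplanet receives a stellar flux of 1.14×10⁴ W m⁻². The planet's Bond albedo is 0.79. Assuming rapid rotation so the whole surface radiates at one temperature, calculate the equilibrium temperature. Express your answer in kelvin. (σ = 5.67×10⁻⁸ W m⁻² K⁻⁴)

Energy balance: absorbed = emitted ⇒ πR²·S(1−A) = 4πR²·σT_eq⁴, so T_eq⁴ = S(1−A)/(4σ).
T_eq = [1.14×10⁴ × 0.21 / (4 × 5.67×10⁻⁸)]^(1/4) = (1.06×10¹⁰)^(1/4) = 321 K.

T_eq ≈ 321 K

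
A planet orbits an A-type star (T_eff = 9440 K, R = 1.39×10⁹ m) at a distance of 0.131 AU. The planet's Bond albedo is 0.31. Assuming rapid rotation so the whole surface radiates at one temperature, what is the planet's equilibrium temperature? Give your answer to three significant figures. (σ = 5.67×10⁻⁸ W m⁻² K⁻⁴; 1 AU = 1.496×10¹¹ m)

d = 0.131 AU = 1.96×10¹⁰ m.
L = 4πR_⋆²σT_⋆⁴ = 4π(1.39×10⁹)² × 5.67×10⁻⁸ × (9440)⁴ = 1.09×10²⁸ W.
S = L/(4πd²) = 2.27×10⁶ W m⁻².
Energy balance: absorbed = emitted ⇒ πR²·S(1−A) = 4πR²·σT_eq⁴, so T_eq⁴ = S(1−A)/(4σ).
T_eq = [2.27×10⁶ × 0.69 / (4 × 5.67×10⁻⁸)]^(1/4) = (6.89×10¹²)^(1/4) = 1620 K.

T_eq ≈ 1620 K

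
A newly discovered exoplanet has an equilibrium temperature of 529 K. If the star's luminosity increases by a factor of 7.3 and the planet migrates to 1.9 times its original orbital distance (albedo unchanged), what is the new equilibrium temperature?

T_eq ≈ 631 K

T_eq ∝ L^(1/4) · d^(−1/2).
T′ = 529 × 7.3^(1/4) / 1.9^(1/2) = 631 K.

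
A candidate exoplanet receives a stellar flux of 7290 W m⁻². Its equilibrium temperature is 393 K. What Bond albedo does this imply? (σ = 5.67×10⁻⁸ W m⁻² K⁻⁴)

From T_eq⁴ = S(1−A)/(4σ): 1−A = 4σT_eq⁴/S.
1−A = 4 × 5.67×10⁻⁸ × (393)⁴ / 7290 = 0.742.

A ≈ 0.26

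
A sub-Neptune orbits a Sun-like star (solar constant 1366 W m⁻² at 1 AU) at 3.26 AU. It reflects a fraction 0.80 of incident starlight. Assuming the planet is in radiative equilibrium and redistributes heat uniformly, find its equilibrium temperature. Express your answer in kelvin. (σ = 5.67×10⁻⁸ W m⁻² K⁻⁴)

Flux at 3.26 AU: S = 1366/3.26² = 129 W m⁻².
Energy balance: absorbed = emitted ⇒ πR²·S(1−A) = 4πR²·σT_eq⁴, so T_eq⁴ = S(1−A)/(4σ).
T_eq = [129 × 0.20 / (4 × 5.67×10⁻⁸)]^(1/4) = (1.13×10⁸)^(1/4) = 103 K.

T_eq ≈ 103 K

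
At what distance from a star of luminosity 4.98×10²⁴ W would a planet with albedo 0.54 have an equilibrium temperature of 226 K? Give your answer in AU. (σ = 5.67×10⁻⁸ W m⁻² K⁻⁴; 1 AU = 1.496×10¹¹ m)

d ≈ 0.117 AU

From T_eq⁴ = L(1−A)/(16πσd²): d = √[L(1−A)/(16πσT_eq⁴)].
d = √[4.98×10²⁴ × 0.46 / (16π × 5.67×10⁻⁸ × (226)⁴)] = 1.76×10¹⁰ m = 0.117 AU.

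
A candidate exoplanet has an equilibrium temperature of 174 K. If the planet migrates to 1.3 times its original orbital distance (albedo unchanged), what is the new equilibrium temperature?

T_eq ≈ 153 K

T_eq ∝ L^(1/4) · d^(−1/2).
T′ = 174 / 1.3^(1/2) = 153 K.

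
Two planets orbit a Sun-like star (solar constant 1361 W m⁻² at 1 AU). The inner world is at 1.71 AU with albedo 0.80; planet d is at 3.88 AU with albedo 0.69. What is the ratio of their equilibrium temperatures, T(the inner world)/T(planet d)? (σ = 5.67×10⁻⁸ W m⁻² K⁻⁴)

T₁/T₂ ≈ 1.350

T_eq = [S₀(1−A)/(4σd²)]^(1/4), so T ∝ (1−A)^(1/4) / √d.
T₁ = [1361×0.20/(4×5.67×10⁻⁸×1.71²)]^(1/4) = 142.34 K.
T₂ = [1361×0.31/(4×5.67×10⁻⁸×3.88²)]^(1/4) = 105.43 K.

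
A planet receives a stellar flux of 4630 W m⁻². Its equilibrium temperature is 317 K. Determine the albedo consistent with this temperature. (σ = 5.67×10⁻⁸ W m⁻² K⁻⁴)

A ≈ 0.51

From T_eq⁴ = S(1−A)/(4σ): 1−A = 4σT_eq⁴/S.
1−A = 4 × 5.67×10⁻⁸ × (317)⁴ / 4630 = 0.495.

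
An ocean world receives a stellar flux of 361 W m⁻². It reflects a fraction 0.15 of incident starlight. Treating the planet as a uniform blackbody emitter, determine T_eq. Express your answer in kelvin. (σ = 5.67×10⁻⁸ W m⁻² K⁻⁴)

Energy balance: absorbed = emitted ⇒ πR²·S(1−A) = 4πR²·σT_eq⁴, so T_eq⁴ = S(1−A)/(4σ).
T_eq = [361 × 0.85 / (4 × 5.67×10⁻⁸)]^(1/4) = (1.35×10⁹)^(1/4) = 192 K.

T_eq ≈ 192 K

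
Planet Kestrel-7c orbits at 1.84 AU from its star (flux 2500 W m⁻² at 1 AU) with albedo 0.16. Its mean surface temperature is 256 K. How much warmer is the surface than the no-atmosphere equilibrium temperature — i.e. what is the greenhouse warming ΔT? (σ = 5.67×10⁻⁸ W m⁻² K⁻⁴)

ΔT ≈ 27.3 K

S = 2500/1.84² = 738.4 W m⁻².
T_eq = [S(1−A)/(4σ)]^(1/4) = [738.4×0.84/(4×5.67×10⁻⁸)]^(1/4) = 228.7 K.
ΔT = T_surf − T_eq = 256 − 228.7.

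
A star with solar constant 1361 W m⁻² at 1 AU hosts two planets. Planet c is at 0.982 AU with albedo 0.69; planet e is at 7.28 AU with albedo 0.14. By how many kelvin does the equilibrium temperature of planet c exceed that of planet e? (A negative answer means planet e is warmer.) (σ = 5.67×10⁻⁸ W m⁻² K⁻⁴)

ΔT ≈ 110.2 K

T_eq = [S₀(1−A)/(4σd²)]^(1/4), so T ∝ (1−A)^(1/4) / √d.
T₁ = [1361×0.31/(4×5.67×10⁻⁸×0.982²)]^(1/4) = 209.57 K.
T₂ = [1361×0.86/(4×5.67×10⁻⁸×7.28²)]^(1/4) = 99.34 K.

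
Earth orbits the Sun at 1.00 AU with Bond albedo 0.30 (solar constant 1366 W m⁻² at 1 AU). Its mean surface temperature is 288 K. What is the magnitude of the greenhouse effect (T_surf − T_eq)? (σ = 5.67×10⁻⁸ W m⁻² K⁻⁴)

S = 1366/1.00² = 1366 W m⁻².
T_eq = [S(1−A)/(4σ)]^(1/4) = [1366×0.70/(4×5.67×10⁻⁸)]^(1/4) = 254.8 K.
ΔT = T_surf − T_eq = 288 − 254.8.

ΔT ≈ 33.2 K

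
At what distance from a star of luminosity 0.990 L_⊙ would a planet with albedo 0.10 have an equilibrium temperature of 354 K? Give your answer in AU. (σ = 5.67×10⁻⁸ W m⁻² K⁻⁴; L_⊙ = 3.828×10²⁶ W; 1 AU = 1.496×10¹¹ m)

d ≈ 0.584 AU

L = 0.990 × 3.828×10²⁶ = 3.79×10²⁶ W.
From T_eq⁴ = L(1−A)/(16πσd²): d = √[L(1−A)/(16πσT_eq⁴)].
d = √[3.79×10²⁶ × 0.90 / (16π × 5.67×10⁻⁸ × (354)⁴)] = 8.73×10¹⁰ m = 0.584 AU.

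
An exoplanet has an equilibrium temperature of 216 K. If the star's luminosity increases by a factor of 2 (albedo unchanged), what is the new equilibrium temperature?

T_eq ≈ 257 K

T_eq ∝ L^(1/4) · d^(−1/2).
T′ = 216 × 2^(1/4) = 257 K.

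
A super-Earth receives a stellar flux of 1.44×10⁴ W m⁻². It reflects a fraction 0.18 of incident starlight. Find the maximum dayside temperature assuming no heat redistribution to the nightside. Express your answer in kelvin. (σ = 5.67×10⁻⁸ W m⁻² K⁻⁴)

With no redistribution each surface element balances locally: S(1−A) = σT⁴.
T = [1.44×10⁴ × 0.82 / 5.67×10⁻⁸]^(1/4) = (2.08×10¹¹)^(1/4) = 676 K.

T_ss ≈ 676 K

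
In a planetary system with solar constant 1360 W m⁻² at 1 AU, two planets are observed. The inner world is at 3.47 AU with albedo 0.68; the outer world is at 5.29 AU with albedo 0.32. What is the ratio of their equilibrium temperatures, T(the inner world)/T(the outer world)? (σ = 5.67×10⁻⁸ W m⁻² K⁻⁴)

T_eq = [S₀(1−A)/(4σd²)]^(1/4), so T ∝ (1−A)^(1/4) / √d.
T₁ = [1360×0.32/(4×5.67×10⁻⁸×3.47²)]^(1/4) = 112.36 K.
T₂ = [1360×0.68/(4×5.67×10⁻⁸×5.29²)]^(1/4) = 109.87 K.

T₁/T₂ ≈ 1.023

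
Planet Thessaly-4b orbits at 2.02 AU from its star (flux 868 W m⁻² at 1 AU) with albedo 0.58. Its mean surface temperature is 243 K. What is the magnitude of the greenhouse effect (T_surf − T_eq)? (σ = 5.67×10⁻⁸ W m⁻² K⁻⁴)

S = 868/2.02² = 212.7 W m⁻².
T_eq = [S(1−A)/(4σ)]^(1/4) = [212.7×0.42/(4×5.67×10⁻⁸)]^(1/4) = 140.9 K.
ΔT = T_surf − T_eq = 243 − 140.9.

ΔT ≈ 102.1 K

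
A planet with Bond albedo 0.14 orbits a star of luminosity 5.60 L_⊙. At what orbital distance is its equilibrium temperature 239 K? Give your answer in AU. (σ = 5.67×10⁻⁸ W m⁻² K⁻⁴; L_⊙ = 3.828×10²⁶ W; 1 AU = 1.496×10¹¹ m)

d ≈ 2.98 AU

L = 5.60 × 3.828×10²⁶ = 2.14×10²⁷ W.
From T_eq⁴ = L(1−A)/(16πσd²): d = √[L(1−A)/(16πσT_eq⁴)].
d = √[2.14×10²⁷ × 0.86 / (16π × 5.67×10⁻⁸ × (239)⁴)] = 4.45×10¹¹ m = 2.98 AU.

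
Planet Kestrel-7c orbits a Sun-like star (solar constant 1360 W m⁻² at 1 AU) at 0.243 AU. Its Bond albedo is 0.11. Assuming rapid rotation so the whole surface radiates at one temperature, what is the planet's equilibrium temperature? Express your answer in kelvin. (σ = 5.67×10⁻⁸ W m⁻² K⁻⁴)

T_eq ≈ 548 K

Flux at 0.243 AU: S = 1360/0.243² = 2.30×10⁴ W m⁻².
Energy balance: absorbed = emitted ⇒ πR²·S(1−A) = 4πR²·σT_eq⁴, so T_eq⁴ = S(1−A)/(4σ).
T_eq = [2.30×10⁴ × 0.89 / (4 × 5.67×10⁻⁸)]^(1/4) = (9.04×10¹⁰)^(1/4) = 548 K.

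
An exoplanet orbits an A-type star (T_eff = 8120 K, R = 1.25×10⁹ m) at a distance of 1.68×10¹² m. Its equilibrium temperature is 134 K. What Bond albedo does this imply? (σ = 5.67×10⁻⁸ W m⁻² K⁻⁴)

L = 4πR_⋆²σT_⋆⁴ = 4π(1.25×10⁹)² × 5.67×10⁻⁸ × (8120)⁴ = 4.84×10²⁷ W.
S = L/(4πd²) = 136 W m⁻².
From T_eq⁴ = S(1−A)/(4σ): 1−A = 4σT_eq⁴/S.
1−A = 4 × 5.67×10⁻⁸ × (134)⁴ / 136 = 0.536.

A ≈ 0.46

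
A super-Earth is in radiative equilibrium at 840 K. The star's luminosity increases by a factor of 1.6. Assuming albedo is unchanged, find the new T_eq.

T_eq ∝ L^(1/4) · d^(−1/2).
T′ = 840 × 1.6^(1/4) = 945 K.

T_eq ≈ 945 K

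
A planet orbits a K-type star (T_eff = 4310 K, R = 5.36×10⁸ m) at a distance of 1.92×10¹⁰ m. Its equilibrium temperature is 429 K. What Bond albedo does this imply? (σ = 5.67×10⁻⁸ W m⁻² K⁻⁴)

L = 4πR_⋆²σT_⋆⁴ = 4π(5.36×10⁸)² × 5.67×10⁻⁸ × (4310)⁴ = 7.06×10²⁵ W.
S = L/(4πd²) = 1.52×10⁴ W m⁻².
From T_eq⁴ = S(1−A)/(4σ): 1−A = 4σT_eq⁴/S.
1−A = 4 × 5.67×10⁻⁸ × (429)⁴ / 1.52×10⁴ = 0.504.

A ≈ 0.50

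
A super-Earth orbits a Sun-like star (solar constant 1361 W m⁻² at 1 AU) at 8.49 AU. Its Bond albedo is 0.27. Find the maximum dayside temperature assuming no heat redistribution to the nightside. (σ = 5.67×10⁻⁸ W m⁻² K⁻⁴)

T_ss ≈ 125 K

Flux at 8.49 AU: S = 1361/8.49² = 18.9 W m⁻².
With no redistribution each surface element balances locally: S(1−A) = σT⁴.
T = [18.9 × 0.73 / 5.67×10⁻⁸]^(1/4) = (2.43×10⁸)^(1/4) = 125 K.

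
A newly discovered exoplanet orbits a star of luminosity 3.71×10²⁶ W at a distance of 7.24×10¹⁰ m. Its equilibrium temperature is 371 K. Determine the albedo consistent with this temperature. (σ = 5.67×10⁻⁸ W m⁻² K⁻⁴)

A ≈ 0.24

Flux: S = L/(4πd²) = 3.71×10²⁶/(4π×(7.24×10¹⁰)²) = 5630 W m⁻².
From T_eq⁴ = S(1−A)/(4σ): 1−A = 4σT_eq⁴/S.
1−A = 4 × 5.67×10⁻⁸ × (371)⁴ / 5630 = 0.763.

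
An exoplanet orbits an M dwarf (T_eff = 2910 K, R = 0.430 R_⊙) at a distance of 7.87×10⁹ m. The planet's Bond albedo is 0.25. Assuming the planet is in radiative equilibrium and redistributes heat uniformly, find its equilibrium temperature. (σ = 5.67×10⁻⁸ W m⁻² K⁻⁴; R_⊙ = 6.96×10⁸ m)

R_⋆ = 0.430 × 6.96×10⁸ = 2.99×10⁸ m.
L = 4πR_⋆²σT_⋆⁴ = 4π(2.99×10⁸)² × 5.67×10⁻⁸ × (2910)⁴ = 4.58×10²⁴ W.
S = L/(4πd²) = 5880 W m⁻².
Energy balance: absorbed = emitted ⇒ πR²·S(1−A) = 4πR²·σT_eq⁴, so T_eq⁴ = S(1−A)/(4σ).
T_eq = [5880 × 0.75 / (4 × 5.67×10⁻⁸)]^(1/4) = (1.94×10¹⁰)^(1/4) = 373 K.

T_eq ≈ 373 K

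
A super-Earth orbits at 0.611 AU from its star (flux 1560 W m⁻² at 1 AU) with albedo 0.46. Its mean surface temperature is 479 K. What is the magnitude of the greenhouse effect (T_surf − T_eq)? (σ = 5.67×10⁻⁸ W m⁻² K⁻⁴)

ΔT ≈ 163.2 K

S = 1560/0.611² = 4179 W m⁻².
T_eq = [S(1−A)/(4σ)]^(1/4) = [4179×0.54/(4×5.67×10⁻⁸)]^(1/4) = 315.8 K.
ΔT = T_surf − T_eq = 479 − 315.8.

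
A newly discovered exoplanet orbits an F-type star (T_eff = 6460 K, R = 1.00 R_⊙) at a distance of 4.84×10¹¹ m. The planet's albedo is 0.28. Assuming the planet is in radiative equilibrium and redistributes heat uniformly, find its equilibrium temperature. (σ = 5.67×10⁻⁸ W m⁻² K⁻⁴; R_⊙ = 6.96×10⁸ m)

R_⋆ = 1.00 × 6.96×10⁸ = 6.96×10⁸ m.
L = 4πR_⋆²σT_⋆⁴ = 4π(6.96×10⁸)² × 5.67×10⁻⁸ × (6460)⁴ = 6.01×10²⁶ W.
S = L/(4πd²) = 204 W m⁻².
Energy balance: absorbed = emitted ⇒ πR²·S(1−A) = 4πR²·σT_eq⁴, so T_eq⁴ = S(1−A)/(4σ).
T_eq = [204 × 0.72 / (4 × 5.67×10⁻⁸)]^(1/4) = (6.48×10⁸)^(1/4) = 160 K.

T_eq ≈ 160 K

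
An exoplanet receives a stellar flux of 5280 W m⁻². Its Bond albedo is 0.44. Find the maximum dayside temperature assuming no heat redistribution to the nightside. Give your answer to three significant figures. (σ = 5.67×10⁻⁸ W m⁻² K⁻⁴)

With no redistribution each surface element balances locally: S(1−A) = σT⁴.
T = [5280 × 0.56 / 5.67×10⁻⁸]^(1/4) = (5.21×10¹⁰)^(1/4) = 478 K.

T_ss ≈ 478 K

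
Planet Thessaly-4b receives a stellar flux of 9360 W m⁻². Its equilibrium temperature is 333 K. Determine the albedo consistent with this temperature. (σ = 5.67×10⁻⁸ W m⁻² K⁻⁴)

A ≈ 0.70

From T_eq⁴ = S(1−A)/(4σ): 1−A = 4σT_eq⁴/S.
1−A = 4 × 5.67×10⁻⁸ × (333)⁴ / 9360 = 0.298.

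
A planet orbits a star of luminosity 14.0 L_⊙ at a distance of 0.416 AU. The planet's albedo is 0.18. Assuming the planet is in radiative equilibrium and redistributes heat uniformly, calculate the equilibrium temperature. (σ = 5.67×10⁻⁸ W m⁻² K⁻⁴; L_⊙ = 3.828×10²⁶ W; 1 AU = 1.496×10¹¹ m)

d = 0.416 AU = 6.22×10¹⁰ m.
L = 14.0 × 3.828×10²⁶ = 5.36×10²⁷ W.
Flux: S = L/(4πd²) = 5.36×10²⁷/(4π×(6.22×10¹⁰)²) = 1.10×10⁵ W m⁻².
Energy balance: absorbed = emitted ⇒ πR²·S(1−A) = 4πR²·σT_eq⁴, so T_eq⁴ = S(1−A)/(4σ).
T_eq = [1.10×10⁵ × 0.82 / (4 × 5.67×10⁻⁸)]^(1/4) = (3.98×10¹¹)^(1/4) = 794 K.

T_eq ≈ 794 K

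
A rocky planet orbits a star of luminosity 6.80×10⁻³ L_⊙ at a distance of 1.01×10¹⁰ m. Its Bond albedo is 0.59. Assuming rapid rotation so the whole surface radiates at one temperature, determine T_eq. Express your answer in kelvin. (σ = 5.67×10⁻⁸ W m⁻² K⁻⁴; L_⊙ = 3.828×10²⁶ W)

T_eq ≈ 246 K

L = 6.80×10⁻³ × 3.828×10²⁶ = 2.60×10²⁴ W.
Flux: S = L/(4πd²) = 2.60×10²⁴/(4π×(1.01×10¹⁰)²) = 2030 W m⁻².
Energy balance: absorbed = emitted ⇒ πR²·S(1−A) = 4πR²·σT_eq⁴, so T_eq⁴ = S(1−A)/(4σ).
T_eq = [2030 × 0.41 / (4 × 5.67×10⁻⁸)]^(1/4) = (3.67×10⁹)^(1/4) = 246 K.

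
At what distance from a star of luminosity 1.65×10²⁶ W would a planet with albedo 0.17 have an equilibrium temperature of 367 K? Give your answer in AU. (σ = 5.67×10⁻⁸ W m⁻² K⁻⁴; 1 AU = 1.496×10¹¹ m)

d ≈ 0.344 AU

From T_eq⁴ = L(1−A)/(16πσd²): d = √[L(1−A)/(16πσT_eq⁴)].
d = √[1.65×10²⁶ × 0.83 / (16π × 5.67×10⁻⁸ × (367)⁴)] = 5.15×10¹⁰ m = 0.344 AU.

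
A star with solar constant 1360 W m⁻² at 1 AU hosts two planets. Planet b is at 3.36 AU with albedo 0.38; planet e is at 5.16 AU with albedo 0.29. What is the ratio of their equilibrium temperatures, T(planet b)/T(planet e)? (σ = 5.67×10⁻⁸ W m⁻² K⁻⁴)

T_eq = [S₀(1−A)/(4σd²)]^(1/4), so T ∝ (1−A)^(1/4) / √d.
T₁ = [1360×0.62/(4×5.67×10⁻⁸×3.36²)]^(1/4) = 134.71 K.
T₂ = [1360×0.71/(4×5.67×10⁻⁸×5.16²)]^(1/4) = 112.45 K.

T₁/T₂ ≈ 1.198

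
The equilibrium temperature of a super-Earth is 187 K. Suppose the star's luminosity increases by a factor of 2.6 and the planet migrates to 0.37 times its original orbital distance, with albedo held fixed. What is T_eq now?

T_eq ≈ 390 K

T_eq ∝ L^(1/4) · d^(−1/2).
T′ = 187 × 2.6^(1/4) / 0.37^(1/2) = 390 K.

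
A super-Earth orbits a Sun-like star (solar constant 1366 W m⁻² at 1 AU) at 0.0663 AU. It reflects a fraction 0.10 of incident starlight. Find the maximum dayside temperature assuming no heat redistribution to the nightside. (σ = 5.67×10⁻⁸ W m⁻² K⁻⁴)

Flux at 0.0663 AU: S = 1366/0.0663² = 3.11×10⁵ W m⁻².
With no redistribution each surface element balances locally: S(1−A) = σT⁴.
T = [3.11×10⁵ × 0.90 / 5.67×10⁻⁸]^(1/4) = (4.93×10¹²)^(1/4) = 1490 K.

T_ss ≈ 1490 K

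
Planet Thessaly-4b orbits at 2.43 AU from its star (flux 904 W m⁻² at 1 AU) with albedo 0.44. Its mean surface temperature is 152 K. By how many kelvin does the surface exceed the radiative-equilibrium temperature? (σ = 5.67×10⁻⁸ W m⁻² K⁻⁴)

ΔT ≈ 12.6 K

S = 904/2.43² = 153.1 W m⁻².
T_eq = [S(1−A)/(4σ)]^(1/4) = [153.1×0.56/(4×5.67×10⁻⁸)]^(1/4) = 139.4 K.
ΔT = T_surf − T_eq = 152 − 139.4.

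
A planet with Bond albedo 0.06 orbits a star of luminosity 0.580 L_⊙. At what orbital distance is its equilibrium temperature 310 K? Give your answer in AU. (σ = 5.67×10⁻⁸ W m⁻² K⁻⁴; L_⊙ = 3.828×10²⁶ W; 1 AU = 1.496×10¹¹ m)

L = 0.580 × 3.828×10²⁶ = 2.22×10²⁶ W.
From T_eq⁴ = L(1−A)/(16πσd²): d = √[L(1−A)/(16πσT_eq⁴)].
d = √[2.22×10²⁶ × 0.94 / (16π × 5.67×10⁻⁸ × (310)⁴)] = 8.90×10¹⁰ m = 0.595 AU.

d ≈ 0.595 AU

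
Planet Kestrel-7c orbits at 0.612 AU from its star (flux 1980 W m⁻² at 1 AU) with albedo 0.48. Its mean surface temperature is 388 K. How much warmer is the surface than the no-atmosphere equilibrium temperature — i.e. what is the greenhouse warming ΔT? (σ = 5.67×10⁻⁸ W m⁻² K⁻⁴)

ΔT ≈ 56.2 K

S = 1980/0.612² = 5286 W m⁻².
T_eq = [S(1−A)/(4σ)]^(1/4) = [5286×0.52/(4×5.67×10⁻⁸)]^(1/4) = 331.8 K.
ΔT = T_surf − T_eq = 388 − 331.8.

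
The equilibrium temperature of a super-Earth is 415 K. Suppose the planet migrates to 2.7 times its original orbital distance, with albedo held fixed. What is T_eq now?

T_eq ≈ 253 K

T_eq ∝ L^(1/4) · d^(−1/2).
T′ = 415 / 2.7^(1/2) = 253 K.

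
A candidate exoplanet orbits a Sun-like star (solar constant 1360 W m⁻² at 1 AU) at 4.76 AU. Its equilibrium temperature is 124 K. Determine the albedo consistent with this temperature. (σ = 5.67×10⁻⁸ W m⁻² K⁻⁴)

A ≈ 0.11

Flux at 4.76 AU: S = 1360/4.76² = 60.0 W m⁻².
From T_eq⁴ = S(1−A)/(4σ): 1−A = 4σT_eq⁴/S.
1−A = 4 × 5.67×10⁻⁸ × (124)⁴ / 60.0 = 0.893.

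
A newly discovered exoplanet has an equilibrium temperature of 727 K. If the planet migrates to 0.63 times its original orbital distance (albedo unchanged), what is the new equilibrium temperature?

T_eq ∝ L^(1/4) · d^(−1/2).
T′ = 727 / 0.63^(1/2) = 916 K.

T_eq ≈ 916 K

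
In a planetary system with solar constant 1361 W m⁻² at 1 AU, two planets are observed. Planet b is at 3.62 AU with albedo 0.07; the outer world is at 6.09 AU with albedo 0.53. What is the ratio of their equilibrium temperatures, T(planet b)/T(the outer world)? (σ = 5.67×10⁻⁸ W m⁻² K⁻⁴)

T_eq = [S₀(1−A)/(4σd²)]^(1/4), so T ∝ (1−A)^(1/4) / √d.
T₁ = [1361×0.93/(4×5.67×10⁻⁸×3.62²)]^(1/4) = 143.65 K.
T₂ = [1361×0.47/(4×5.67×10⁻⁸×6.09²)]^(1/4) = 93.38 K.

T₁/T₂ ≈ 1.538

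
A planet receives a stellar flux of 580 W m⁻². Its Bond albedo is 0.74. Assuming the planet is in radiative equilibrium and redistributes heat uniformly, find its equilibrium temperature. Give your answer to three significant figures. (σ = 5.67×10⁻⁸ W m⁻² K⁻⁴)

T_eq ≈ 161 K

Energy balance: absorbed = emitted ⇒ πR²·S(1−A) = 4πR²·σT_eq⁴, so T_eq⁴ = S(1−A)/(4σ).
T_eq = [580 × 0.26 / (4 × 5.67×10⁻⁸)]^(1/4) = (6.65×10⁸)^(1/4) = 161 K.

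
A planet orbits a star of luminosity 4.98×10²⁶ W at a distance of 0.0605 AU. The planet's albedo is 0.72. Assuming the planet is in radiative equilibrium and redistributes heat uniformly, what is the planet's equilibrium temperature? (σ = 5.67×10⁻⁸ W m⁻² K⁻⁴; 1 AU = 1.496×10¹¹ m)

d = 0.0605 AU = 9.05×10⁹ m.
Flux: S = L/(4πd²) = 4.98×10²⁶/(4π×(9.05×10⁹)²) = 4.84×10⁵ W m⁻².
Energy balance: absorbed = emitted ⇒ πR²·S(1−A) = 4πR²·σT_eq⁴, so T_eq⁴ = S(1−A)/(4σ).
T_eq = [4.84×10⁵ × 0.28 / (4 × 5.67×10⁻⁸)]^(1/4) = (5.97×10¹¹)^(1/4) = 879 K.

T_eq ≈ 879 K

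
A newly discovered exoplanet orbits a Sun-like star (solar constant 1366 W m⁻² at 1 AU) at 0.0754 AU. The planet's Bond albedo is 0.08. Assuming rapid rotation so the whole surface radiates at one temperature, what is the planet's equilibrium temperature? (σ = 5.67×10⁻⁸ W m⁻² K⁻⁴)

T_eq ≈ 994 K

Flux at 0.0754 AU: S = 1366/0.0754² = 2.40×10⁵ W m⁻².
Energy balance: absorbed = emitted ⇒ πR²·S(1−A) = 4πR²·σT_eq⁴, so T_eq⁴ = S(1−A)/(4σ).
T_eq = [2.40×10⁵ × 0.92 / (4 × 5.67×10⁻⁸)]^(1/4) = (9.75×10¹¹)^(1/4) = 994 K.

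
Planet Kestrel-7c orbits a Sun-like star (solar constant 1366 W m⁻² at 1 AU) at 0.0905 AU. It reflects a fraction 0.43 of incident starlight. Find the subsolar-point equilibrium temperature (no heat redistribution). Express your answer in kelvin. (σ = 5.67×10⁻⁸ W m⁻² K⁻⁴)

Flux at 0.0905 AU: S = 1366/0.0905² = 1.67×10⁵ W m⁻².
At the subsolar point the surface absorbs S(1−A) and emits σT⁴ per unit area — no factor of 4, since only the local patch is in balance.
T = [1.67×10⁵ × 0.57 / 5.67×10⁻⁸]^(1/4) = (1.68×10¹²)^(1/4) = 1140 K.

T_ss ≈ 1140 K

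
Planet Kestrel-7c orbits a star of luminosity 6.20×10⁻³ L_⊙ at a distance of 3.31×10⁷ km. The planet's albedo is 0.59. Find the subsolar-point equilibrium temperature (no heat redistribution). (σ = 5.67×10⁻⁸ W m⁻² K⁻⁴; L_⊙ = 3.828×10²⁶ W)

d = 3.31×10⁷ km = 3.31×10¹⁰ m.
L = 6.20×10⁻³ × 3.828×10²⁶ = 2.37×10²⁴ W.
Flux: S = L/(4πd²) = 2.37×10²⁴/(4π×(3.31×10¹⁰)²) = 172 W m⁻².
At the subsolar point the surface absorbs S(1−A) and emits σT⁴ per unit area — no factor of 4, since only the local patch is in balance.
T = [172 × 0.41 / 5.67×10⁻⁸]^(1/4) = (1.25×10⁹)^(1/4) = 188 K.

T_ss ≈ 188 K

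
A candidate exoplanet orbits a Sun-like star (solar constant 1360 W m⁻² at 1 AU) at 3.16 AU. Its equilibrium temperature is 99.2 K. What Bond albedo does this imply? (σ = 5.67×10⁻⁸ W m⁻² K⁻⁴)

Flux at 3.16 AU: S = 1360/3.16² = 136 W m⁻².
From T_eq⁴ = S(1−A)/(4σ): 1−A = 4σT_eq⁴/S.
1−A = 4 × 5.67×10⁻⁸ × (99.2)⁴ / 136 = 0.161.

A ≈ 0.84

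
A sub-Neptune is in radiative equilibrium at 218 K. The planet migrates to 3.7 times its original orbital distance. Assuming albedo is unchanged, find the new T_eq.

T_eq ≈ 113 K

T_eq ∝ L^(1/4) · d^(−1/2).
T′ = 218 / 3.7^(1/2) = 113 K.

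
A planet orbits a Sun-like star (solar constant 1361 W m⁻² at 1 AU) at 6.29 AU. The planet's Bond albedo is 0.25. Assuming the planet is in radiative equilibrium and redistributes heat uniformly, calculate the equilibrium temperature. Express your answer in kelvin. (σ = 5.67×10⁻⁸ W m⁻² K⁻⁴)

T_eq ≈ 103 K

Flux at 6.29 AU: S = 1361/6.29² = 34.4 W m⁻².
Energy balance: absorbed = emitted ⇒ πR²·S(1−A) = 4πR²·σT_eq⁴, so T_eq⁴ = S(1−A)/(4σ).
T_eq = [34.4 × 0.75 / (4 × 5.67×10⁻⁸)]^(1/4) = (1.14×10⁸)^(1/4) = 103 K.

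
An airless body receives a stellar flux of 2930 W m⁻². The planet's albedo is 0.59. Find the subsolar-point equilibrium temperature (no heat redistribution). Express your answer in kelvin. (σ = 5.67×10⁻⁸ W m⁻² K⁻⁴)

At the subsolar point the surface absorbs S(1−A) and emits σT⁴ per unit area — no factor of 4, since only the local patch is in balance.
T = [2930 × 0.41 / 5.67×10⁻⁸]^(1/4) = (2.12×10¹⁰)^(1/4) = 382 K.

T_ss ≈ 382 K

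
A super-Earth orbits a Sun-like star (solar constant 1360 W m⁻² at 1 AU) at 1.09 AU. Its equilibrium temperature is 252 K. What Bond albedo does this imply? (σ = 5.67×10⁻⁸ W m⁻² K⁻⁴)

Flux at 1.09 AU: S = 1360/1.09² = 1140 W m⁻².
From T_eq⁴ = S(1−A)/(4σ): 1−A = 4σT_eq⁴/S.
1−A = 4 × 5.67×10⁻⁸ × (252)⁴ / 1140 = 0.799.

A ≈ 0.20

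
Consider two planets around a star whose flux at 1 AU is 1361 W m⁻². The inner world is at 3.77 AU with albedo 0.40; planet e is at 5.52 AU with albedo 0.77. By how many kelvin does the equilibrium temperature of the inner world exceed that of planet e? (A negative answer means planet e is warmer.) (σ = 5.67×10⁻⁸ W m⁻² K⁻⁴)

T_eq = [S₀(1−A)/(4σd²)]^(1/4), so T ∝ (1−A)^(1/4) / √d.
T₁ = [1361×0.60/(4×5.67×10⁻⁸×3.77²)]^(1/4) = 126.16 K.
T₂ = [1361×0.23/(4×5.67×10⁻⁸×5.52²)]^(1/4) = 82.04 K.

ΔT ≈ 44.1 K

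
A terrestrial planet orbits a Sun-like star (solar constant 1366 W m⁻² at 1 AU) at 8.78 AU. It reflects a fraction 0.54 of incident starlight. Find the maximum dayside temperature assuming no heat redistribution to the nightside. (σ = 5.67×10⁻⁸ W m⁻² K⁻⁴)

T_ss ≈ 109 K

Flux at 8.78 AU: S = 1366/8.78² = 17.7 W m⁻².
With no redistribution each surface element balances locally: S(1−A) = σT⁴.
T = [17.7 × 0.46 / 5.67×10⁻⁸]^(1/4) = (1.44×10⁸)^(1/4) = 109 K.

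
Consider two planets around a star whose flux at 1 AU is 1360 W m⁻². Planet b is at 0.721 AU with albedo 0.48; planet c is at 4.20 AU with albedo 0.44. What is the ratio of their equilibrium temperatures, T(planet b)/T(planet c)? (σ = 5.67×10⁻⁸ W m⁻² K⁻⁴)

T₁/T₂ ≈ 2.369

T_eq = [S₀(1−A)/(4σd²)]^(1/4), so T ∝ (1−A)^(1/4) / √d.
T₁ = [1360×0.52/(4×5.67×10⁻⁸×0.721²)]^(1/4) = 278.30 K.
T₂ = [1360×0.56/(4×5.67×10⁻⁸×4.20²)]^(1/4) = 117.46 K.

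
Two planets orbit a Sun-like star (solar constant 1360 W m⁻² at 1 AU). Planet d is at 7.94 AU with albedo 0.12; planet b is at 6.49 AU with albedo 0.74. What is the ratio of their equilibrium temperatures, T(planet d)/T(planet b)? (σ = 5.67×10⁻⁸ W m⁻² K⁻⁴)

T_eq = [S₀(1−A)/(4σd²)]^(1/4), so T ∝ (1−A)^(1/4) / √d.
T₁ = [1360×0.88/(4×5.67×10⁻⁸×7.94²)]^(1/4) = 95.65 K.
T₂ = [1360×0.26/(4×5.67×10⁻⁸×6.49²)]^(1/4) = 78.00 K.

T₁/T₂ ≈ 1.226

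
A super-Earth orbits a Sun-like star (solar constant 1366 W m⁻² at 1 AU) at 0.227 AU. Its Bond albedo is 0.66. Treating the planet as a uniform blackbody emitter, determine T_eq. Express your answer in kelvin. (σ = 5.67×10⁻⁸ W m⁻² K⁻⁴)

T_eq ≈ 446 K

Flux at 0.227 AU: S = 1366/0.227² = 2.65×10⁴ W m⁻².
Energy balance: absorbed = emitted ⇒ πR²·S(1−A) = 4πR²·σT_eq⁴, so T_eq⁴ = S(1−A)/(4σ).
T_eq = [2.65×10⁴ × 0.34 / (4 × 5.67×10⁻⁸)]^(1/4) = (3.97×10¹⁰)^(1/4) = 446 K.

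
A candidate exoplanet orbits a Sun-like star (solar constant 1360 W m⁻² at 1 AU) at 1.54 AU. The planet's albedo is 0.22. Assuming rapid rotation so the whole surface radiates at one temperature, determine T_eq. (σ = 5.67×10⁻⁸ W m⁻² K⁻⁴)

Flux at 1.54 AU: S = 1360/1.54² = 573 W m⁻².
Energy balance: absorbed = emitted ⇒ πR²·S(1−A) = 4πR²·σT_eq⁴, so T_eq⁴ = S(1−A)/(4σ).
T_eq = [573 × 0.78 / (4 × 5.67×10⁻⁸)]^(1/4) = (1.97×10⁹)^(1/4) = 211 K.

T_eq ≈ 211 K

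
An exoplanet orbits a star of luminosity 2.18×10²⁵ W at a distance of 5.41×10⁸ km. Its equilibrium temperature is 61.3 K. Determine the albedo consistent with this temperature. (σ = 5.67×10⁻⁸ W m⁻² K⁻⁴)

d = 5.41×10⁸ km = 5.41×10¹¹ m.
Flux: S = L/(4πd²) = 2.18×10²⁵/(4π×(5.41×10¹¹)²) = 5.93 W m⁻².
From T_eq⁴ = S(1−A)/(4σ): 1−A = 4σT_eq⁴/S.
1−A = 4 × 5.67×10⁻⁸ × (61.3)⁴ / 5.93 = 0.540.

A ≈ 0.46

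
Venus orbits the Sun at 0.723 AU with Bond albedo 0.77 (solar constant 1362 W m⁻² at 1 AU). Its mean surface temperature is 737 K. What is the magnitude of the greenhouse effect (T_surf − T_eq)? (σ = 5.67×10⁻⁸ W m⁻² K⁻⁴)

ΔT ≈ 510.3 K

S = 1362/0.723² = 2606 W m⁻².
T_eq = [S(1−A)/(4σ)]^(1/4) = [2606×0.23/(4×5.67×10⁻⁸)]^(1/4) = 226.7 K.
ΔT = T_surf − T_eq = 737 − 226.7.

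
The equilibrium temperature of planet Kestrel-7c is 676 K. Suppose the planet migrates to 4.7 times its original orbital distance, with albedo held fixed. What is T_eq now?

T_eq ≈ 312 K

T_eq ∝ L^(1/4) · d^(−1/2).
T′ = 676 / 4.7^(1/2) = 312 K.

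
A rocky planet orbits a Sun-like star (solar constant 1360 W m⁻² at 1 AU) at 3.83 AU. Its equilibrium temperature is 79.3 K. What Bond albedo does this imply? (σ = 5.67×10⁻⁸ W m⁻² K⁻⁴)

A ≈ 0.90

Flux at 3.83 AU: S = 1360/3.83² = 92.7 W m⁻².
From T_eq⁴ = S(1−A)/(4σ): 1−A = 4σT_eq⁴/S.
1−A = 4 × 5.67×10⁻⁸ × (79.3)⁴ / 92.7 = 0.097.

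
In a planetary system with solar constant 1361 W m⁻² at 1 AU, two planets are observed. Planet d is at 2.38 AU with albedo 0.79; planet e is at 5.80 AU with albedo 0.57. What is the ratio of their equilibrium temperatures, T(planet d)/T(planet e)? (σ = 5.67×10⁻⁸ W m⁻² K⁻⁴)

T_eq = [S₀(1−A)/(4σd²)]^(1/4), so T ∝ (1−A)^(1/4) / √d.
T₁ = [1361×0.21/(4×5.67×10⁻⁸×2.38²)]^(1/4) = 122.13 K.
T₂ = [1361×0.43/(4×5.67×10⁻⁸×5.80²)]^(1/4) = 93.59 K.

T₁/T₂ ≈ 1.305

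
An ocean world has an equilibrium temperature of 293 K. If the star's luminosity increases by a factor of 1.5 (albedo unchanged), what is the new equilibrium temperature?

T_eq ∝ L^(1/4) · d^(−1/2).
T′ = 293 × 1.5^(1/4) = 324 K.

T_eq ≈ 324 K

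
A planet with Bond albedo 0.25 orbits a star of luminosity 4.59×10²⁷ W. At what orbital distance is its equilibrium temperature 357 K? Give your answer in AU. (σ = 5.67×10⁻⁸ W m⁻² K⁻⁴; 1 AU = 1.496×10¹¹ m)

d ≈ 1.82 AU

From T_eq⁴ = L(1−A)/(16πσd²): d = √[L(1−A)/(16πσT_eq⁴)].
d = √[4.59×10²⁷ × 0.75 / (16π × 5.67×10⁻⁸ × (357)⁴)] = 2.73×10¹¹ m = 1.82 AU.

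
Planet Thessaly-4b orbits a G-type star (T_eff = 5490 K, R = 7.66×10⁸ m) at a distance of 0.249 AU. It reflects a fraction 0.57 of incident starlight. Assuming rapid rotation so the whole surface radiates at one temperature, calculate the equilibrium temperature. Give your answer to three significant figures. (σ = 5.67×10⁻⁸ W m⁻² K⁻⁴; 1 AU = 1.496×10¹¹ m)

T_eq ≈ 451 K

d = 0.249 AU = 3.73×10¹⁰ m.
L = 4πR_⋆²σT_⋆⁴ = 4π(7.66×10⁸)² × 5.67×10⁻⁸ × (5490)⁴ = 3.80×10²⁶ W.
S = L/(4πd²) = 2.18×10⁴ W m⁻².
Energy balance: absorbed = emitted ⇒ πR²·S(1−A) = 4πR²·σT_eq⁴, so T_eq⁴ = S(1−A)/(4σ).
T_eq = [2.18×10⁴ × 0.43 / (4 × 5.67×10⁻⁸)]^(1/4) = (4.13×10¹⁰)^(1/4) = 451 K.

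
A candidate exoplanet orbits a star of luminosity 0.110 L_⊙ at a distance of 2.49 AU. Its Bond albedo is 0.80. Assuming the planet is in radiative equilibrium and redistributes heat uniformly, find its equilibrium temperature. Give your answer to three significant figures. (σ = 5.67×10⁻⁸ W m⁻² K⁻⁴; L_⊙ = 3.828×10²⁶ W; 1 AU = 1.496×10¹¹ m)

d = 2.49 AU = 3.73×10¹¹ m.
L = 0.110 × 3.828×10²⁶ = 4.21×10²⁵ W.
Flux: S = L/(4πd²) = 4.21×10²⁵/(4π×(3.73×10¹¹)²) = 24.1 W m⁻².
Energy balance: absorbed = emitted ⇒ πR²·S(1−A) = 4πR²·σT_eq⁴, so T_eq⁴ = S(1−A)/(4σ).
T_eq = [24.1 × 0.20 / (4 × 5.67×10⁻⁸)]^(1/4) = (2.13×10⁷)^(1/4) = 67.9 K.

T_eq ≈ 67.9 K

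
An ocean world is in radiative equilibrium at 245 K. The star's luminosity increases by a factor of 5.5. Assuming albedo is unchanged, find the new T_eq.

T_eq ∝ L^(1/4) · d^(−1/2).
T′ = 245 × 5.5^(1/4) = 375 K.

T_eq ≈ 375 K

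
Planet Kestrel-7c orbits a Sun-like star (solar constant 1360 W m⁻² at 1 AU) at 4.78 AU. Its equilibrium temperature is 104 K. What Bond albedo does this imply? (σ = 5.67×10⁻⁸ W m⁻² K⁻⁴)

A ≈ 0.55

Flux at 4.78 AU: S = 1360/4.78² = 59.5 W m⁻².
From T_eq⁴ = S(1−A)/(4σ): 1−A = 4σT_eq⁴/S.
1−A = 4 × 5.67×10⁻⁸ × (104)⁴ / 59.5 = 0.446.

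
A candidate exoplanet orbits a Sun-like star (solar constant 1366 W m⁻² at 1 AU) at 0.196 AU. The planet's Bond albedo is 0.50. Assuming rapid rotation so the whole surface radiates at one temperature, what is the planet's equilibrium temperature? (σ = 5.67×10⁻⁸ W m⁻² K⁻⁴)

T_eq ≈ 529 K

Flux at 0.196 AU: S = 1366/0.196² = 3.56×10⁴ W m⁻².
Energy balance: absorbed = emitted ⇒ πR²·S(1−A) = 4πR²·σT_eq⁴, so T_eq⁴ = S(1−A)/(4σ).
T_eq = [3.56×10⁴ × 0.50 / (4 × 5.67×10⁻⁸)]^(1/4) = (7.84×10¹⁰)^(1/4) = 529 K.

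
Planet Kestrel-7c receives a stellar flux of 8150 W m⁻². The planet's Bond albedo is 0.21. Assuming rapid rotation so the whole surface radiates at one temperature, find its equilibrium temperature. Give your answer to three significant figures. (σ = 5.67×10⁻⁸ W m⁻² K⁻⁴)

Energy balance: absorbed = emitted ⇒ πR²·S(1−A) = 4πR²·σT_eq⁴, so T_eq⁴ = S(1−A)/(4σ).
T_eq = [8150 × 0.79 / (4 × 5.67×10⁻⁸)]^(1/4) = (2.84×10¹⁰)^(1/4) = 410 K.

T_eq ≈ 410 K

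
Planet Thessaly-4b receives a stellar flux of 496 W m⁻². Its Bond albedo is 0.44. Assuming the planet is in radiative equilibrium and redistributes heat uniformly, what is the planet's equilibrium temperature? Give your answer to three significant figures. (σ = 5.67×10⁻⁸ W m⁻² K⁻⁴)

T_eq ≈ 187 K

Energy balance: absorbed = emitted ⇒ πR²·S(1−A) = 4πR²·σT_eq⁴, so T_eq⁴ = S(1−A)/(4σ).
T_eq = [496 × 0.56 / (4 × 5.67×10⁻⁸)]^(1/4) = (1.22×10⁹)^(1/4) = 187 K.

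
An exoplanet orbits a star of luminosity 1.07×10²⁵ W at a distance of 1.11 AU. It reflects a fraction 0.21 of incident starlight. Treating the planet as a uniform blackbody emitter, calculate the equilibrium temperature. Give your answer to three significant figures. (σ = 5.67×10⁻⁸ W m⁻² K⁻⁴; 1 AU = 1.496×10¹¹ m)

T_eq ≈ 102 K

d = 1.11 AU = 1.66×10¹¹ m.
Flux: S = L/(4πd²) = 1.07×10²⁵/(4π×(1.66×10¹¹)²) = 30.9 W m⁻².
Energy balance: absorbed = emitted ⇒ πR²·S(1−A) = 4πR²·σT_eq⁴, so T_eq⁴ = S(1−A)/(4σ).
T_eq = [30.9 × 0.79 / (4 × 5.67×10⁻⁸)]^(1/4) = (1.08×10⁸)^(1/4) = 102 K.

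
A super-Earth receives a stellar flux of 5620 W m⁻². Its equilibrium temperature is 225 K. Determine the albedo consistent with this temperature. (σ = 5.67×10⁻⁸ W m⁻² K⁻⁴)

A ≈ 0.90

From T_eq⁴ = S(1−A)/(4σ): 1−A = 4σT_eq⁴/S.
1−A = 4 × 5.67×10⁻⁸ × (225)⁴ / 5620 = 0.103.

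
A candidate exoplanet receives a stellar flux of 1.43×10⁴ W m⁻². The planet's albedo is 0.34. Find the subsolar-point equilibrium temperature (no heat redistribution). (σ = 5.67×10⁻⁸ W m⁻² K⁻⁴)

At the subsolar point the surface absorbs S(1−A) and emits σT⁴ per unit area — no factor of 4, since only the local patch is in balance.
T = [1.43×10⁴ × 0.66 / 5.67×10⁻⁸]^(1/4) = (1.66×10¹¹)^(1/4) = 639 K.

T_ss ≈ 639 K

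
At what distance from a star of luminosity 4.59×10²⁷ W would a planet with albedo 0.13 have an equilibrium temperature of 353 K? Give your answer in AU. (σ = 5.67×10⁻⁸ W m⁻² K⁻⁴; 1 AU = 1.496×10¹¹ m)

d ≈ 2.01 AU

From T_eq⁴ = L(1−A)/(16πσd²): d = √[L(1−A)/(16πσT_eq⁴)].
d = √[4.59×10²⁷ × 0.87 / (16π × 5.67×10⁻⁸ × (353)⁴)] = 3.00×10¹¹ m = 2.01 AU.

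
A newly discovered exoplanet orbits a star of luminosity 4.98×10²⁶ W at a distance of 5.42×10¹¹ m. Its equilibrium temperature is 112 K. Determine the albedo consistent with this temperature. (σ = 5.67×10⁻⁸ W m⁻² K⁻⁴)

A ≈ 0.74

Flux: S = L/(4πd²) = 4.98×10²⁶/(4π×(5.42×10¹¹)²) = 135 W m⁻².
From T_eq⁴ = S(1−A)/(4σ): 1−A = 4σT_eq⁴/S.
1−A = 4 × 5.67×10⁻⁸ × (112)⁴ / 135 = 0.265.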